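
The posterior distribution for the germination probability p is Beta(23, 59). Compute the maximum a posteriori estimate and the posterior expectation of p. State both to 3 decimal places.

Mode = (23−1)/(23+59−2) = 22/80 = 0.275.
Mean = 23/(23+59) = 23/82 = 0.280.

MAP = 0.275, posterior mean = 0.280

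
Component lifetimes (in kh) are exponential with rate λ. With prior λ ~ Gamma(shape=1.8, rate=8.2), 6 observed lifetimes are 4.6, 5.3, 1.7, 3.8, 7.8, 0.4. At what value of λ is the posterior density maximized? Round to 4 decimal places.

Σ times = 23.6. Posterior: Gamma(shape = 1.8+6 = 7.8, rate = 8.2+23.6 = 31.8).
Mode = (α−1)/β = 6.8/31.8 = 0.2138.
Mean = α/β = 7.8/31.8 = 0.2453.
This is the posterior mode — the MAP estimate.

0.2138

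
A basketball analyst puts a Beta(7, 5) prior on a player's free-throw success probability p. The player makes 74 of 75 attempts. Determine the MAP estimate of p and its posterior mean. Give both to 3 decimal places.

MAP estimate = 0.941, posterior mean = 0.931

Posterior: Beta(7+74, 5+1) = Beta(81, 6).
Mode = (81−1)/(81+6−2) = 80/85 = 0.941.
Mean = 81/(81+6) = 81/87 = 0.931.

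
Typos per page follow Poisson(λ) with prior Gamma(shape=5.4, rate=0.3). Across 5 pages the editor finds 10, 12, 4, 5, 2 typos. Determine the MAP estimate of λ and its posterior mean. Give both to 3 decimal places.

λ_MAP = 7.057, E[λ|data] = 7.245

Σ counts = 33. Posterior: Gamma(shape = 5.4+33 = 38.4, rate = 0.3+5 = 5.3).
Mode = (α−1)/β = 37.4/5.3 = 7.057.
Mean = α/β = 38.4/5.3 = 7.245.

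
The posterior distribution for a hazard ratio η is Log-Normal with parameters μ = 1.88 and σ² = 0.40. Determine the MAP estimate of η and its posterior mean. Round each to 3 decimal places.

Mode = exp(μ − σ²) = exp(1.48) = 4.393.
Mean = exp(μ + σ²/2) = exp(2.080) = 8.004.
Mean > mode: the posterior has a right tail.

MAP: 4.393. Posterior mean: 8.004.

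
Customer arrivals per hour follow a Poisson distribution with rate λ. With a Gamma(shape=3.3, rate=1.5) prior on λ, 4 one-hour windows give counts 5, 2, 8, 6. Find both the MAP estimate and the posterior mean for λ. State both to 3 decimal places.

MAP = 4.236; posterior mean = 4.418

Σ counts = 21. Posterior: Gamma(shape = 3.3+21 = 24.3, rate = 1.5+4 = 5.5).
Mode = (α−1)/β = 23.3/5.5 = 4.236.
Mean = α/β = 24.3/5.5 = 4.418.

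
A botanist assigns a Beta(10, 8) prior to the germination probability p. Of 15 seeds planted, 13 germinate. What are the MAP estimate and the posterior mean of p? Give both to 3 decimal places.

MAP = 0.710; posterior mean = 0.697

Posterior: Beta(10+13, 8+2) = Beta(23, 10).
Mode = (23−1)/(23+10−2) = 22/31 = 0.710.
Mean = 23/(23+10) = 23/33 = 0.697.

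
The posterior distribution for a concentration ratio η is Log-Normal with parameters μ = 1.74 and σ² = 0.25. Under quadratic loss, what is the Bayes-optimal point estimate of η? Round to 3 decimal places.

Mode = exp(μ − σ²) = exp(1.49) = 4.437.
Mean = exp(μ + σ²/2) = exp(1.865) = 6.456.
Quadratic loss ⇒ the optimal estimator is the posterior mean.

6.456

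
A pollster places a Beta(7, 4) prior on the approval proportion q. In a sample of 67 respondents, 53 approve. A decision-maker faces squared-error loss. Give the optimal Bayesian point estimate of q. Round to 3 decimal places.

Posterior: Beta(7+53, 4+14) = Beta(60, 18).
Mode = (60−1)/(60+18−2) = 59/76 = 0.776.
Mean = 60/(60+18) = 60/78 = 0.769.
Squared-error loss ⇒ the optimal estimator is the posterior mean.

0.769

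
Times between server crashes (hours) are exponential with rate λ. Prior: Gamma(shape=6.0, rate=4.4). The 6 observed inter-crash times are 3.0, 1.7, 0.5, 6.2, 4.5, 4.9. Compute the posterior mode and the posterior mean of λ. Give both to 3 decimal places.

Σ times = 20.8. Posterior: Gamma(shape = 6.0+6 = 12.0, rate = 4.4+20.8 = 25.2).
Mode = (α−1)/β = 11.0/25.2 = 0.437.
Mean = α/β = 12.0/25.2 = 0.476.

posterior mode = 0.437, posterior mean = 0.476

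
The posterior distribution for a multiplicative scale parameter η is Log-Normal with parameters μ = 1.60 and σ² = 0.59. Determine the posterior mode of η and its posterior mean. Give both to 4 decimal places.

η_MAP = 2.7456, E[η|data] = 6.6525

Mode = exp(μ − σ²) = exp(1.01) = 2.7456.
Mean = exp(μ + σ²/2) = exp(1.895) = 6.6525.
The posterior is right-skewed, so the mean exceeds the mode.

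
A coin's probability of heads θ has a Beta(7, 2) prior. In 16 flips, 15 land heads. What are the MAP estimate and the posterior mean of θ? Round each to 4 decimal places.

MAP = 0.9130; posterior mean = 0.8800

Posterior: Beta(7+15, 2+1) = Beta(22, 3).
Mode = (22−1)/(22+3−2) = 21/23 = 0.9130.
Mean = 22/(22+3) = 22/25 = 0.8800.
The posterior is left-skewed, so the mode exceeds the mean.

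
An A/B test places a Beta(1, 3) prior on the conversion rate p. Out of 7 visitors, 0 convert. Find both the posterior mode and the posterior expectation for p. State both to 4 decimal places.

posterior mode = 0.0000, posterior expectation = 0.0909

Posterior: Beta(1+0, 3+7) = Beta(1, 10).
Since α = 1 ≤ 1 and β > 1, the Beta density is monotone decreasing on [0,1]; the mode is at 0.
Mean = 1/(1+10) = 0.0909.
The mean is pulled above the mode by the posterior's right skew.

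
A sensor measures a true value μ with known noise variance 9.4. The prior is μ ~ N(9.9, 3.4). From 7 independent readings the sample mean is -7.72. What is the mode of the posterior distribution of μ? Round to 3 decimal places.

Posterior for μ is Normal. Precision-weighted mean: (1/3.4·9.9 + 7/9.4·-7.72) / (1/3.4 + 7/9.4) = -2.731.
A Normal posterior is symmetric, so mode = mean.
This is the posterior mode — the MAP estimate.

-2.731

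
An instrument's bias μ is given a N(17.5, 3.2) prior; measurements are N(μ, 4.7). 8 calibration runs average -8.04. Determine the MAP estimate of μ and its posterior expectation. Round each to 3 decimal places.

MAP = -4.078; posterior mean = -4.078

Posterior for μ is Normal. Precision-weighted mean: (1/3.2·17.5 + 8/4.7·-8.04) / (1/3.2 + 8/4.7) = -4.078.
A Normal posterior is symmetric, so mode = mean.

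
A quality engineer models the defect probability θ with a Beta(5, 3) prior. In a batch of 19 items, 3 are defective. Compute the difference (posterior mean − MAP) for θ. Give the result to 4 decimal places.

Posterior: Beta(5+3, 3+16) = Beta(8, 19).
Mode = (8−1)/(8+19−2) = 7/25 = 0.2800.
Mean = 8/(8+19) = 8/27 = 0.2963.
Difference = 0.2963 − 0.2800 = 0.0163.

0.0163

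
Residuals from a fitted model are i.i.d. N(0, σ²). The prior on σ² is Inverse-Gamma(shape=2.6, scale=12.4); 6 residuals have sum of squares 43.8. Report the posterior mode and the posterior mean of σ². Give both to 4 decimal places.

Posterior: Inverse-Gamma(shape = 2.6+6/2 = 5.6, scale = 12.4+43.8/2 = 34.3).
Mode = β/(α+1) = 34.3/6.6 = 5.1970.
Mean = β/(α−1) = 34.3/4.6 = 7.4565.
Mean > mode: the posterior has a right tail.

MAP: 5.1970. Posterior mean: 7.4565.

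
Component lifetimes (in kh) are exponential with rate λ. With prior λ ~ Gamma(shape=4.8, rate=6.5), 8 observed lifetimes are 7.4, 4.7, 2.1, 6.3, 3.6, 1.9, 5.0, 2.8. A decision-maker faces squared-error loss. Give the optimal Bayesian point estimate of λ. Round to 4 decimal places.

0.3176

Σ times = 33.8. Posterior: Gamma(shape = 4.8+8 = 12.8, rate = 6.5+33.8 = 40.3).
Mode = (α−1)/β = 11.8/40.3 = 0.2928.
Mean = α/β = 12.8/40.3 = 0.3176.
Squared-error loss ⇒ the optimal estimator is the posterior mean.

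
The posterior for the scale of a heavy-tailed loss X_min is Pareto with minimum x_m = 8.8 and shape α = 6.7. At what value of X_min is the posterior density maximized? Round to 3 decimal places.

The Pareto density is strictly decreasing on [x_m, ∞), so the mode is x_m = 8.800.
Mean = α·x_m/(α−1) = 6.7·8.8/5.7 = 10.344.
This is the posterior mode — the MAP estimate.

8.800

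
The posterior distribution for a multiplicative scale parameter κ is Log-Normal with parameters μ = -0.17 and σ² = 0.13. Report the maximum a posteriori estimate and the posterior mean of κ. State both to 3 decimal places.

MAP: 0.741. Posterior mean: 0.900.

Mode = exp(μ − σ²) = exp(-0.30) = 0.741.
Mean = exp(μ + σ²/2) = exp(-0.105) = 0.900.
The mean is pulled above the mode by the posterior's right skew.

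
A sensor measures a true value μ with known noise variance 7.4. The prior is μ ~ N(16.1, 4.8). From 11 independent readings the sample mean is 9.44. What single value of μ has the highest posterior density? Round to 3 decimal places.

10.259

Posterior for μ is Normal. Precision-weighted mean: (1/4.8·16.1 + 11/7.4·9.44) / (1/4.8 + 11/7.4) = 10.259.
A Normal posterior is symmetric, so mode = mean.
This is the posterior mode — the MAP estimate.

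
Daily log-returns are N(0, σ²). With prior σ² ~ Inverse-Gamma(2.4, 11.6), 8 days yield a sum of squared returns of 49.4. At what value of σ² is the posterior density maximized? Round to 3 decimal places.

Posterior: Inverse-Gamma(shape = 2.4+8/2 = 6.4, scale = 11.6+49.4/2 = 36.3).
Mode = β/(α+1) = 36.3/7.4 = 4.905.
Mean = β/(α−1) = 36.3/5.4 = 6.722.
This is the posterior mode — the MAP estimate.

4.905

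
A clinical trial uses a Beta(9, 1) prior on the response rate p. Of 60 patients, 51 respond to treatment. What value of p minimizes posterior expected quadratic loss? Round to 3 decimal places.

Posterior: Beta(9+51, 1+9) = Beta(60, 10).
Mode = (60−1)/(60+10−2) = 59/68 = 0.868.
Mean = 60/(60+10) = 60/70 = 0.857.
Quadratic loss ⇒ the optimal estimator is the posterior mean.

0.857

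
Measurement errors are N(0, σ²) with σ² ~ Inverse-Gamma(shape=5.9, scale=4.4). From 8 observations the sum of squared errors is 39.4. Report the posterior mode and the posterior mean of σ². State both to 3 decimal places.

MAP = 2.211; posterior mean = 2.708

Posterior: Inverse-Gamma(shape = 5.9+8/2 = 9.9, scale = 4.4+39.4/2 = 24.1).
Mode = β/(α+1) = 24.1/10.9 = 2.211.
Mean = β/(α−1) = 24.1/8.9 = 2.708.
The mean is pulled above the mode by the posterior's right skew.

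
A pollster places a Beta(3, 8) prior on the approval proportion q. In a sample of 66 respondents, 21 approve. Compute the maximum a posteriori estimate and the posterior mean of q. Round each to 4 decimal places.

Posterior: Beta(3+21, 8+45) = Beta(24, 53).
Mode = (24−1)/(24+53−2) = 23/75 = 0.3067.
Mean = 24/(24+53) = 24/77 = 0.3117.

MAP: 0.3067. Posterior mean: 0.3117.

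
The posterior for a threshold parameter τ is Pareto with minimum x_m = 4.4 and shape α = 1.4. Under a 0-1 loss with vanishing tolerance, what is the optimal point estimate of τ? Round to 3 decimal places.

4.400

The Pareto density is strictly decreasing on [x_m, ∞), so the mode is x_m = 4.400.
Mean = α·x_m/(α−1) = 1.4·4.4/0.4 = 15.400.
This is the posterior mode — the MAP estimate.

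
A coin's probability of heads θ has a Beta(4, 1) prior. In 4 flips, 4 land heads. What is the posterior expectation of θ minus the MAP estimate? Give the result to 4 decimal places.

Posterior: Beta(4+4, 1+0) = Beta(8, 1).
Since β = 1 ≤ 1 and α > 1, the Beta density is monotone increasing on [0,1]; the mode is at 1.
Mean = 8/(8+1) = 0.8889.
Difference = 0.8889 − 1.0000 = -0.1111.

-0.1111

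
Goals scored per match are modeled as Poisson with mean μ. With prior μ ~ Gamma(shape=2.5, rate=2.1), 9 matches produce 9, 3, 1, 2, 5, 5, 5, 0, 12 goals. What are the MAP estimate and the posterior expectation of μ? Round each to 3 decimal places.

MAP = 3.919, posterior mean = 4.009

Σ counts = 42. Posterior: Gamma(shape = 2.5+42 = 44.5, rate = 2.1+9 = 11.1).
Mode = (α−1)/β = 43.5/11.1 = 3.919.
Mean = α/β = 44.5/11.1 = 4.009.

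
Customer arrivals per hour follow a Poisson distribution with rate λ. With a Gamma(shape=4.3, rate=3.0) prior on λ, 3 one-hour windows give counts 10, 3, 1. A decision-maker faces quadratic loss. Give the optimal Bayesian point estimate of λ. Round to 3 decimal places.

3.050

Σ counts = 14. Posterior: Gamma(shape = 4.3+14 = 18.3, rate = 3.0+3 = 6.0).
Mode = (α−1)/β = 17.3/6.0 = 2.883.
Mean = α/β = 18.3/6.0 = 3.050.
Quadratic loss ⇒ the optimal estimator is the posterior mean.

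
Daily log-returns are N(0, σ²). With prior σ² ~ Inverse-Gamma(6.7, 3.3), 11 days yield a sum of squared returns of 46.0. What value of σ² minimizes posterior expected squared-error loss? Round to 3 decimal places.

2.348

Posterior: Inverse-Gamma(shape = 6.7+11/2 = 12.2, scale = 3.3+46.0/2 = 26.3).
Mode = β/(α+1) = 26.3/13.2 = 1.992.
Mean = β/(α−1) = 26.3/11.2 = 2.348.
Squared-error loss ⇒ the optimal estimator is the posterior mean.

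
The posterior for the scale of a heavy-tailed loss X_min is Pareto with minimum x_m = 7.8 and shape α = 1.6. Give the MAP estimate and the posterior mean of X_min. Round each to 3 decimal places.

MAP = 7.800, posterior mean = 20.800

The Pareto density is strictly decreasing on [x_m, ∞), so the mode is x_m = 7.800.
Mean = α·x_m/(α−1) = 1.6·7.8/0.6 = 20.800.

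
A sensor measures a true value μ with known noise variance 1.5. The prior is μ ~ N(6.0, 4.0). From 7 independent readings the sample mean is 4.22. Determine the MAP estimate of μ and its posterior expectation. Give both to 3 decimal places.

Posterior for μ is Normal. Precision-weighted mean: (1/4.0·6.0 + 7/1.5·4.22) / (1/4.0 + 7/1.5) = 4.311.
A Normal posterior is symmetric, so mode = mean.

MAP: 4.311. Posterior mean: 4.311.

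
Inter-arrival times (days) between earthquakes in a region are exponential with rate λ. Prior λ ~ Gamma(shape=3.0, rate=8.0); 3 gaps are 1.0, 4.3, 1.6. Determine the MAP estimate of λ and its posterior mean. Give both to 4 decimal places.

MAP = 0.3356; posterior mean = 0.4027

Σ times = 6.9. Posterior: Gamma(shape = 3.0+3 = 6.0, rate = 8.0+6.9 = 14.9).
Mode = (α−1)/β = 5.0/14.9 = 0.3356.
Mean = α/β = 6.0/14.9 = 0.4027.
Right-skewed posterior ⇒ mode < mean.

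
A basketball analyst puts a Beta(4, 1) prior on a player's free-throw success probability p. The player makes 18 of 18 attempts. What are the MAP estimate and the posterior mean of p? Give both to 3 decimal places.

Posterior: Beta(4+18, 1+0) = Beta(22, 1).
Since β = 1 ≤ 1 and α > 1, the Beta density is monotone increasing on [0,1]; the mode is at 1.
Mean = 22/(22+1) = 0.957.

MAP = 1.000; posterior mean = 0.957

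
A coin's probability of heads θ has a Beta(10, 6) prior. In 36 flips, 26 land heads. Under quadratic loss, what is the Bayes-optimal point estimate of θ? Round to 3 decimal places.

Posterior: Beta(10+26, 6+10) = Beta(36, 16).
Mode = (36−1)/(36+16−2) = 35/50 = 0.700.
Mean = 36/(36+16) = 36/52 = 0.692.
Quadratic loss ⇒ the optimal estimator is the posterior mean.

0.692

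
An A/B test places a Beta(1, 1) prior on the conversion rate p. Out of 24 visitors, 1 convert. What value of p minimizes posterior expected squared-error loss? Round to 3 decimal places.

Posterior: Beta(1+1, 1+23) = Beta(2, 24).
Mode = (2−1)/(2+24−2) = 1/24 = 0.042.
With a flat prior the MAP equals the MLE, 1/24.
Mean = 2/(2+24) = 2/26 = 0.077.
Squared-error loss ⇒ the optimal estimator is the posterior mean.

0.077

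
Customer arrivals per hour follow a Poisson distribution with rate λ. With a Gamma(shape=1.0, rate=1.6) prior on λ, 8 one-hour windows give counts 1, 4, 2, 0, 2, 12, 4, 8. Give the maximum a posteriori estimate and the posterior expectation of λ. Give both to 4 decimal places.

maximum a posteriori estimate = 3.4375, posterior expectation = 3.5417

Σ counts = 33. Posterior: Gamma(shape = 1.0+33 = 34.0, rate = 1.6+8 = 9.6).
Mode = (α−1)/β = 33.0/9.6 = 3.4375.
Mean = α/β = 34.0/9.6 = 3.5417.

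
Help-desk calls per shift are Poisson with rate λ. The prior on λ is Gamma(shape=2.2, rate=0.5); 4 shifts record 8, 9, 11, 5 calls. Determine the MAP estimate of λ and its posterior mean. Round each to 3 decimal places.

MAP estimate = 7.600, posterior mean = 7.822

Σ counts = 33. Posterior: Gamma(shape = 2.2+33 = 35.2, rate = 0.5+4 = 4.5).
Mode = (α−1)/β = 34.2/4.5 = 7.600.
Mean = α/β = 35.2/4.5 = 7.822.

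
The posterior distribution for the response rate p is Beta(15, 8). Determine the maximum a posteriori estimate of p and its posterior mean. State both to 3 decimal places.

MAP = 0.667; posterior mean = 0.652

Mode = (15−1)/(15+8−2) = 14/21 = 0.667.
Mean = 15/(15+8) = 15/23 = 0.652.
Mode > mean: the posterior has a left tail.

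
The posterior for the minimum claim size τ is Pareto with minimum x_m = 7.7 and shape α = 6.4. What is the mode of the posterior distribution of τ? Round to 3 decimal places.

7.700

The Pareto density is strictly decreasing on [x_m, ∞), so the mode is x_m = 7.700.
Mean = α·x_m/(α−1) = 6.4·7.7/5.4 = 9.126.
This is the posterior mode — the MAP estimate.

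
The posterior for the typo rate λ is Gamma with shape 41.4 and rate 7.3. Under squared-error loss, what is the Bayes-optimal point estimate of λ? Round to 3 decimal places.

5.671

Mode = (α−1)/β = 40.4/7.3 = 5.534.
Mean = α/β = 41.4/7.3 = 5.671.
Squared-error loss ⇒ the optimal estimator is the posterior mean.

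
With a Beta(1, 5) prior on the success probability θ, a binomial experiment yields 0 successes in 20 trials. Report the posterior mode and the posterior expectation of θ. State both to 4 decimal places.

Posterior: Beta(1+0, 5+20) = Beta(1, 25).
Since α = 1 ≤ 1 and β > 1, the Beta density is monotone decreasing on [0,1]; the mode is at 0.
Mean = 1/(1+25) = 0.0385.
The posterior is right-skewed, so the mean exceeds the mode.

posterior mode = 0.0000, posterior expectation = 0.0385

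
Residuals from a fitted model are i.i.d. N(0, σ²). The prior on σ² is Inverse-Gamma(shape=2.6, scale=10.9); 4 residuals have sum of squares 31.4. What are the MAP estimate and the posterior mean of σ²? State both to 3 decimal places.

MAP: 4.750. Posterior mean: 7.389.

Posterior: Inverse-Gamma(shape = 2.6+4/2 = 4.6, scale = 10.9+31.4/2 = 26.6).
Mode = β/(α+1) = 26.6/5.6 = 4.750.
Mean = β/(α−1) = 26.6/3.6 = 7.389.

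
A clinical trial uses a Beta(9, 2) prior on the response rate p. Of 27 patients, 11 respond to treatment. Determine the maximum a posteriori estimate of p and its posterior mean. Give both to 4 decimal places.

Posterior: Beta(9+11, 2+16) = Beta(20, 18).
Mode = (20−1)/(20+18−2) = 19/36 = 0.5278.
Mean = 20/(20+18) = 20/38 = 0.5263.
Mode > mean: the posterior has a left tail.

MAP = 0.5278, posterior mean = 0.5263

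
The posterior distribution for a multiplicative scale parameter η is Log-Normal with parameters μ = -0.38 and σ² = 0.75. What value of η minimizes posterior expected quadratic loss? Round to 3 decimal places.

0.995

Mode = exp(μ − σ²) = exp(-1.13) = 0.323.
Mean = exp(μ + σ²/2) = exp(-0.005) = 0.995.
Quadratic loss ⇒ the optimal estimator is the posterior mean.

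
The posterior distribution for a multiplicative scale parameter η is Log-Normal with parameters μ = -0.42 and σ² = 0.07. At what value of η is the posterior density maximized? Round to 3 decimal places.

0.613

Mode = exp(μ − σ²) = exp(-0.49) = 0.613.
Mean = exp(μ + σ²/2) = exp(-0.385) = 0.680.
This is the posterior mode — the MAP estimate.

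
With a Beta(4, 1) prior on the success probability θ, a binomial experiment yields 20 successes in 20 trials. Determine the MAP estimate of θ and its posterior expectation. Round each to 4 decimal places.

Posterior: Beta(4+20, 1+0) = Beta(24, 1).
Since β = 1 ≤ 1 and α > 1, the Beta density is monotone increasing on [0,1]; the mode is at 1.
Mean = 24/(24+1) = 0.9600.
Mode > mean: the posterior has a left tail.

θ_MAP = 1.0000, E[θ|data] = 0.9600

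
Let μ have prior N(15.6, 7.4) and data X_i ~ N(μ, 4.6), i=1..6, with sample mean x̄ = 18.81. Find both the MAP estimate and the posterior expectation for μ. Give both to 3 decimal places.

Posterior for μ is Normal. Precision-weighted mean: (1/7.4·15.6 + 6/4.6·18.81) / (1/7.4 + 6/4.6) = 18.509.
A Normal posterior is symmetric, so mode = mean.

MAP estimate = 18.509, posterior expectation = 18.509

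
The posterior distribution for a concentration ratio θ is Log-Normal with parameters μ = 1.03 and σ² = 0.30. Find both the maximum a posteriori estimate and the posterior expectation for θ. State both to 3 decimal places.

MAP = 2.075, posterior mean = 3.254

Mode = exp(μ − σ²) = exp(0.73) = 2.075.
Mean = exp(μ + σ²/2) = exp(1.180) = 3.254.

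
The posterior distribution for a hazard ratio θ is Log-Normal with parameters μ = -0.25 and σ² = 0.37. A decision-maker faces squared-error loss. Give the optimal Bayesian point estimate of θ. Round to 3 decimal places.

0.937

Mode = exp(μ − σ²) = exp(-0.62) = 0.538.
Mean = exp(μ + σ²/2) = exp(-0.065) = 0.937.
Squared-error loss ⇒ the optimal estimator is the posterior mean.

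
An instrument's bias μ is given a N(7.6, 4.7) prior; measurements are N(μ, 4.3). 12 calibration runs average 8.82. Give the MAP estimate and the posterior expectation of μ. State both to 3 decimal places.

Posterior for μ is Normal. Precision-weighted mean: (1/4.7·7.6 + 12/4.3·8.82) / (1/4.7 + 12/4.3) = 8.734.
A Normal posterior is symmetric, so mode = mean.

MAP = 8.734, posterior mean = 8.734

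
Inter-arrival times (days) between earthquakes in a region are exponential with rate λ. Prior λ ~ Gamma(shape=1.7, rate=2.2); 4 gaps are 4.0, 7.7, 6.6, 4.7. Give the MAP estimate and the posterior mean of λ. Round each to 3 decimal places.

Σ times = 23.0. Posterior: Gamma(shape = 1.7+4 = 5.7, rate = 2.2+23.0 = 25.2).
Mode = (α−1)/β = 4.7/25.2 = 0.187.
Mean = α/β = 5.7/25.2 = 0.226.

MAP = 0.187; posterior mean = 0.226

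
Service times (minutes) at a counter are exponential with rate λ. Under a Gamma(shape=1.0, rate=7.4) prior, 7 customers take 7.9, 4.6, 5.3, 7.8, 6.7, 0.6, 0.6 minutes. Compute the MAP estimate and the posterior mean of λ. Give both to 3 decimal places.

MAP: 0.171. Posterior mean: 0.196.

Σ times = 33.5. Posterior: Gamma(shape = 1.0+7 = 8.0, rate = 7.4+33.5 = 40.9).
Mode = (α−1)/β = 7.0/40.9 = 0.171.
Mean = α/β = 8.0/40.9 = 0.196.
Mean > mode: the posterior has a right tail.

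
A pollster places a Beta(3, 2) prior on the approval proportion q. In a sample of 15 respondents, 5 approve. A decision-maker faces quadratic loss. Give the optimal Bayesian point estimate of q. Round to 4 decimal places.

Posterior: Beta(3+5, 2+10) = Beta(8, 12).
Mode = (8−1)/(8+12−2) = 7/18 = 0.3889.
Mean = 8/(8+12) = 8/20 = 0.4000.
Quadratic loss ⇒ the optimal estimator is the posterior mean.

0.4000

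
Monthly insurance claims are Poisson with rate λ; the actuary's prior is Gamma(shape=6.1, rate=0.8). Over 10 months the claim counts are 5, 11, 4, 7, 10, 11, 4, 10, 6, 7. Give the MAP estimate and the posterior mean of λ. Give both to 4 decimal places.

Σ counts = 75. Posterior: Gamma(shape = 6.1+75 = 81.1, rate = 0.8+10 = 10.8).
Mode = (α−1)/β = 80.1/10.8 = 7.4167.
Mean = α/β = 81.1/10.8 = 7.5093.

MAP = 7.4167, posterior mean = 7.5093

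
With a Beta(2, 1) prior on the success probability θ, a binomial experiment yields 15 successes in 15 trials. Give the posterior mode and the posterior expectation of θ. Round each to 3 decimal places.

Posterior: Beta(2+15, 1+0) = Beta(17, 1).
Since β = 1 ≤ 1 and α > 1, the Beta density is monotone increasing on [0,1]; the mode is at 1.
Mean = 17/(17+1) = 0.944.
Left-skewed posterior ⇒ mean < mode.

θ_MAP = 1.000, E[θ|data] = 0.944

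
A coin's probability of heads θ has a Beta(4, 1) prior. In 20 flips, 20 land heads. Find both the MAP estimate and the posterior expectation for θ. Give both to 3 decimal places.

MAP = 1.000; posterior mean = 0.960

Posterior: Beta(4+20, 1+0) = Beta(24, 1).
Since β = 1 ≤ 1 and α > 1, the Beta density is monotone increasing on [0,1]; the mode is at 1.
Mean = 24/(24+1) = 0.960.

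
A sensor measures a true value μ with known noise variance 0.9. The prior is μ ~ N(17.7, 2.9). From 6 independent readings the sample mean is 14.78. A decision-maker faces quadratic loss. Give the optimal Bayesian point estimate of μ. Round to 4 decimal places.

Posterior for μ is Normal. Precision-weighted mean: (1/2.9·17.7 + 6/0.9·14.78) / (1/2.9 + 6/0.9) = 14.9236.
A Normal posterior is symmetric, so mode = mean.
Quadratic loss ⇒ the optimal estimator is the posterior mean.

14.9236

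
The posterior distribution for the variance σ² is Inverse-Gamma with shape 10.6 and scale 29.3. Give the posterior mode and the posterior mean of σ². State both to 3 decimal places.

MAP: 2.526. Posterior mean: 3.052.

Mode = β/(α+1) = 29.3/11.6 = 2.526.
Mean = β/(α−1) = 29.3/9.6 = 3.052.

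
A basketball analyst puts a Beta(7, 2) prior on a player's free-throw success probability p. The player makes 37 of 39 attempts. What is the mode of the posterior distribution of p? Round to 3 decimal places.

Posterior: Beta(7+37, 2+2) = Beta(44, 4).
Mode = (44−1)/(44+4−2) = 43/46 = 0.935.
Mean = 44/(44+4) = 44/48 = 0.917.
This is the posterior mode — the MAP estimate.

0.935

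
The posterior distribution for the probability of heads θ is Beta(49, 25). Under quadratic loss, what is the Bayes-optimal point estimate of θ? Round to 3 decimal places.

Mode = (49−1)/(49+25−2) = 48/72 = 0.667.
Mean = 49/(49+25) = 49/74 = 0.662.
Quadratic loss ⇒ the optimal estimator is the posterior mean.

0.662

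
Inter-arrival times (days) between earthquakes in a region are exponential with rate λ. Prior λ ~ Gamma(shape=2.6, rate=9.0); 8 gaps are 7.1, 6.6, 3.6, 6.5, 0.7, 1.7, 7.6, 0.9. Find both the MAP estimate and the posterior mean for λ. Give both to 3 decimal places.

Σ times = 34.7. Posterior: Gamma(shape = 2.6+8 = 10.6, rate = 9.0+34.7 = 43.7).
Mode = (α−1)/β = 9.6/43.7 = 0.220.
Mean = α/β = 10.6/43.7 = 0.243.
Right-skewed posterior ⇒ mode < mean.

MAP = 0.220; posterior mean = 0.243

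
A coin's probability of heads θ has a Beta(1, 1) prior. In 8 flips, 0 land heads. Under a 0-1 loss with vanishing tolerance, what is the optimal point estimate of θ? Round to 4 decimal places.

Posterior: Beta(1+0, 1+8) = Beta(1, 9).
Since α = 1 ≤ 1 and β > 1, the Beta density is monotone decreasing on [0,1]; the mode is at 0.
Mean = 1/(1+9) = 0.1000.
This is the posterior mode — the MAP estimate.

0.0000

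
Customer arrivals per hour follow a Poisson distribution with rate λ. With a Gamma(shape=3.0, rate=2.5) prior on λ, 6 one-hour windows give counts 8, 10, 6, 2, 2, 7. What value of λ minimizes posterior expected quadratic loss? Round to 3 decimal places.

Σ counts = 35. Posterior: Gamma(shape = 3.0+35 = 38.0, rate = 2.5+6 = 8.5).
Mode = (α−1)/β = 37.0/8.5 = 4.353.
Mean = α/β = 38.0/8.5 = 4.471.
Quadratic loss ⇒ the optimal estimator is the posterior mean.

4.471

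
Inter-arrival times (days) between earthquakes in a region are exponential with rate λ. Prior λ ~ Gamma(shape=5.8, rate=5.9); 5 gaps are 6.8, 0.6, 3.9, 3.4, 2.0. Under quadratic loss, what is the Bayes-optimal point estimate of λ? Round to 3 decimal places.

Σ times = 16.7. Posterior: Gamma(shape = 5.8+5 = 10.8, rate = 5.9+16.7 = 22.6).
Mode = (α−1)/β = 9.8/22.6 = 0.434.
Mean = α/β = 10.8/22.6 = 0.478.
Quadratic loss ⇒ the optimal estimator is the posterior mean.

0.478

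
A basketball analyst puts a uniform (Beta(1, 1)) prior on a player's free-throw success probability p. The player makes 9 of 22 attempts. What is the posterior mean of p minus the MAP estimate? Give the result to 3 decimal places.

0.008

Posterior: Beta(1+9, 1+13) = Beta(10, 14).
Mode = (10−1)/(10+14−2) = 9/22 = 0.409.
With a flat prior the MAP equals the MLE, 9/22.
Mean = 10/(10+14) = 10/24 = 0.417.
Difference = 0.417 − 0.409 = 0.008.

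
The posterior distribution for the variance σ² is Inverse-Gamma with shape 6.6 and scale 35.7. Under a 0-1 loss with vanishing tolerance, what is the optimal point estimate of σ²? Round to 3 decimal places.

Mode = β/(α+1) = 35.7/7.6 = 4.697.
Mean = β/(α−1) = 35.7/5.6 = 6.375.
This is the posterior mode — the MAP estimate.

4.697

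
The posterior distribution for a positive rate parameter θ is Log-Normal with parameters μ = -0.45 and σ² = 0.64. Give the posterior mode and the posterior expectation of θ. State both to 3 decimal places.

Mode = exp(μ − σ²) = exp(-1.09) = 0.336.
Mean = exp(μ + σ²/2) = exp(-0.130) = 0.878.
Mean > mode: the posterior has a right tail.

posterior mode = 0.336, posterior expectation = 0.878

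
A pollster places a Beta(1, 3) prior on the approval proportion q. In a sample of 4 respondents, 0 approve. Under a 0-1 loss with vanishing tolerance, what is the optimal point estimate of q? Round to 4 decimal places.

Posterior: Beta(1+0, 3+4) = Beta(1, 7).
Since α = 1 ≤ 1 and β > 1, the Beta density is monotone decreasing on [0,1]; the mode is at 0.
Mean = 1/(1+7) = 0.1250.
This is the posterior mode — the MAP estimate.

0.0000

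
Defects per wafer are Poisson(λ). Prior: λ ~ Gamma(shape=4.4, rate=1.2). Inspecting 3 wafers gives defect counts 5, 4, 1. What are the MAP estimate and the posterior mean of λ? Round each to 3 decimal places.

MAP = 3.190; posterior mean = 3.429

Σ counts = 10. Posterior: Gamma(shape = 4.4+10 = 14.4, rate = 1.2+3 = 4.2).
Mode = (α−1)/β = 13.4/4.2 = 3.190.
Mean = α/β = 14.4/4.2 = 3.429.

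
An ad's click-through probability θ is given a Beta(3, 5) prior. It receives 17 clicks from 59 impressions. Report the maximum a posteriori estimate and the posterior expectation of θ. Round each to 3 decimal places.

maximum a posteriori estimate = 0.292, posterior expectation = 0.299

Posterior: Beta(3+17, 5+42) = Beta(20, 47).
Mode = (20−1)/(20+47−2) = 19/65 = 0.292.
Mean = 20/(20+47) = 20/67 = 0.299.
The mean is pulled above the mode by the posterior's right skew.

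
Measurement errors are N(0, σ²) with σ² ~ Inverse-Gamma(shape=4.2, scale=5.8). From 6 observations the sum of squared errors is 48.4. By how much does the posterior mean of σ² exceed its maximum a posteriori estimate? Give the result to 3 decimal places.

Posterior: Inverse-Gamma(shape = 4.2+6/2 = 7.2, scale = 5.8+48.4/2 = 30.0).
Mode = β/(α+1) = 30.0/8.2 = 3.659.
Mean = β/(α−1) = 30.0/6.2 = 4.839.
Difference = 4.839 − 3.659 = 1.180.
The mean is pulled above the mode by the posterior's right skew.

1.180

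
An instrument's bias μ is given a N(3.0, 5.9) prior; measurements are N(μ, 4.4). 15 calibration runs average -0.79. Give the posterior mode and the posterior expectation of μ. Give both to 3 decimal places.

Posterior for μ is Normal. Precision-weighted mean: (1/5.9·3.0 + 15/4.4·-0.79) / (1/5.9 + 15/4.4) = -0.610.
A Normal posterior is symmetric, so mode = mean.

μ_MAP = -0.610, E[μ|data] = -0.610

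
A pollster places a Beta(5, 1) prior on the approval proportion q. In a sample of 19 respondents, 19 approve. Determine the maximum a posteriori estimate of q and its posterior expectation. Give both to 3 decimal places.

Posterior: Beta(5+19, 1+0) = Beta(24, 1).
Since β = 1 ≤ 1 and α > 1, the Beta density is monotone increasing on [0,1]; the mode is at 1.
Mean = 24/(24+1) = 0.960.

MAP: 1.000. Posterior mean: 0.960.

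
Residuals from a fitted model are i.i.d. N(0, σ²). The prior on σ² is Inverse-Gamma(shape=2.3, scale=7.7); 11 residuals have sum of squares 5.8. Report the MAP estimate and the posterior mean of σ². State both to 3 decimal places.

σ²_MAP = 1.205, E[σ²|data] = 1.559

Posterior: Inverse-Gamma(shape = 2.3+11/2 = 7.8, scale = 7.7+5.8/2 = 10.6).
Mode = β/(α+1) = 10.6/8.8 = 1.205.
Mean = β/(α−1) = 10.6/6.8 = 1.559.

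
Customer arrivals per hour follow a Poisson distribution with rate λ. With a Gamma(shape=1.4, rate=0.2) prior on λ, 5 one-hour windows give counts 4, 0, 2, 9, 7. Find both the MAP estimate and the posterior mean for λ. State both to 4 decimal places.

Σ counts = 22. Posterior: Gamma(shape = 1.4+22 = 23.4, rate = 0.2+5 = 5.2).
Mode = (α−1)/β = 22.4/5.2 = 4.3077.
Mean = α/β = 23.4/5.2 = 4.5000.

MAP: 4.3077. Posterior mean: 4.5000.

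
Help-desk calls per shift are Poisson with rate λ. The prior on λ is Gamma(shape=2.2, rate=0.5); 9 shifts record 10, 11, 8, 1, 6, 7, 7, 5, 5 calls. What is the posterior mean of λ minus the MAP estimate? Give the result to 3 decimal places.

0.105

Σ counts = 60. Posterior: Gamma(shape = 2.2+60 = 62.2, rate = 0.5+9 = 9.5).
Mode = (α−1)/β = 61.2/9.5 = 6.442.
Mean = α/β = 62.2/9.5 = 6.547.
Difference = 6.547 − 6.442 = 0.105.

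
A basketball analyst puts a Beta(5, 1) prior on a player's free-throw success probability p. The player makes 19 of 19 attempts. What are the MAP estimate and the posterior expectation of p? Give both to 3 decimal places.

MAP estimate = 1.000, posterior expectation = 0.960

Posterior: Beta(5+19, 1+0) = Beta(24, 1).
Since β = 1 ≤ 1 and α > 1, the Beta density is monotone increasing on [0,1]; the mode is at 1.
Mean = 24/(24+1) = 0.960.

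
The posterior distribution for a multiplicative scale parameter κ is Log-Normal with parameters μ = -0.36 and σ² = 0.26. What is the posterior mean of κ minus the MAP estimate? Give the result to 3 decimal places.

Mode = exp(μ − σ²) = exp(-0.62) = 0.538.
Mean = exp(μ + σ²/2) = exp(-0.230) = 0.795.
Difference = 0.795 − 0.538 = 0.257.
The posterior is right-skewed, so the mean exceeds the mode.

0.257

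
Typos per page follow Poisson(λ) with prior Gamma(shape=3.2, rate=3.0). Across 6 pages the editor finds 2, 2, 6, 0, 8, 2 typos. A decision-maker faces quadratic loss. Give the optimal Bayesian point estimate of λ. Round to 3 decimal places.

2.578

Σ counts = 20. Posterior: Gamma(shape = 3.2+20 = 23.2, rate = 3.0+6 = 9.0).
Mode = (α−1)/β = 22.2/9.0 = 2.467.
Mean = α/β = 23.2/9.0 = 2.578.
Quadratic loss ⇒ the optimal estimator is the posterior mean.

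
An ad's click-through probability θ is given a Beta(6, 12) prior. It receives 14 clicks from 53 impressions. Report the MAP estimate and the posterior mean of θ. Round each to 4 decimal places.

Posterior: Beta(6+14, 12+39) = Beta(20, 51).
Mode = (20−1)/(20+51−2) = 19/69 = 0.2754.
Mean = 20/(20+51) = 20/71 = 0.2817.

MAP = 0.2754, posterior mean = 0.2817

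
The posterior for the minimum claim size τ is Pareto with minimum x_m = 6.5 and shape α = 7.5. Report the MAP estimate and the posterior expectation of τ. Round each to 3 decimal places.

The Pareto density is strictly decreasing on [x_m, ∞), so the mode is x_m = 6.500.
Mean = α·x_m/(α−1) = 7.5·6.5/6.5 = 7.500.

τ_MAP = 6.500, E[τ|data] = 7.500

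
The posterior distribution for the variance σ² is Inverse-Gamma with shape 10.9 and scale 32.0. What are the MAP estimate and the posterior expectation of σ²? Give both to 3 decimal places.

σ²_MAP = 2.689, E[σ²|data] = 3.232

Mode = β/(α+1) = 32.0/11.9 = 2.689.
Mean = β/(α−1) = 32.0/9.9 = 3.232.
The mean is pulled above the mode by the posterior's right skew.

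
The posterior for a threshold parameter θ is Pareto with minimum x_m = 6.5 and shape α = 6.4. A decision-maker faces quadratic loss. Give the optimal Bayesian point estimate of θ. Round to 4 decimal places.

7.7037

The Pareto density is strictly decreasing on [x_m, ∞), so the mode is x_m = 6.5000.
Mean = α·x_m/(α−1) = 6.4·6.5/5.4 = 7.7037.
Quadratic loss ⇒ the optimal estimator is the posterior mean.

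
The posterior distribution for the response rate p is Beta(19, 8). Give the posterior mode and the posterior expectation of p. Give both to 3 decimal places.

MAP = 0.720; posterior mean = 0.704

Mode = (19−1)/(19+8−2) = 18/25 = 0.720.
Mean = 19/(19+8) = 19/27 = 0.704.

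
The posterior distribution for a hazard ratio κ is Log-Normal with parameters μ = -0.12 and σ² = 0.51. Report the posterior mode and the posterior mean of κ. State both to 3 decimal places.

Mode = exp(μ − σ²) = exp(-0.63) = 0.533.
Mean = exp(μ + σ²/2) = exp(0.135) = 1.145.

MAP = 0.533; posterior mean = 1.145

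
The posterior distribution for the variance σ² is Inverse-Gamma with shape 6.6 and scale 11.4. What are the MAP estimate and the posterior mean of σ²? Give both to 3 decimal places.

Mode = β/(α+1) = 11.4/7.6 = 1.500.
Mean = β/(α−1) = 11.4/5.6 = 2.036.

MAP: 1.500. Posterior mean: 2.036.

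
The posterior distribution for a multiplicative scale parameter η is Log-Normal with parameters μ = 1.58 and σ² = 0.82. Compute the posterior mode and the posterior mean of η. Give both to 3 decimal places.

Mode = exp(μ − σ²) = exp(0.76) = 2.138.
Mean = exp(μ + σ²/2) = exp(1.990) = 7.316.
The mean is pulled above the mode by the posterior's right skew.

MAP = 2.138, posterior mean = 7.316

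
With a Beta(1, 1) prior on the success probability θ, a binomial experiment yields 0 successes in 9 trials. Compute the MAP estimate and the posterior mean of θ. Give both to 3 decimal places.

Posterior: Beta(1+0, 1+9) = Beta(1, 10).
Since α = 1 ≤ 1 and β > 1, the Beta density is monotone decreasing on [0,1]; the mode is at 0.
Mean = 1/(1+10) = 0.091.
Mean > mode: the posterior has a right tail.

MAP = 0.000; posterior mean = 0.091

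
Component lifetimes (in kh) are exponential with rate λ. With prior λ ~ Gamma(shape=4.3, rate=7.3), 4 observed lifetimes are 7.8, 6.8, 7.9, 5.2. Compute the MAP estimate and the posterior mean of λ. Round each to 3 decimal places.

Σ times = 27.7. Posterior: Gamma(shape = 4.3+4 = 8.3, rate = 7.3+27.7 = 35.0).
Mode = (α−1)/β = 7.3/35.0 = 0.209.
Mean = α/β = 8.3/35.0 = 0.237.
The posterior is right-skewed, so the mean exceeds the mode.

MAP = 0.209, posterior mean = 0.237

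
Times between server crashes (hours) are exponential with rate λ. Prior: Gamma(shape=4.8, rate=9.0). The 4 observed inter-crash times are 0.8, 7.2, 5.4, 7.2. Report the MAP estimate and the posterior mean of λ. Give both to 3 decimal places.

MAP = 0.264; posterior mean = 0.297

Σ times = 20.6. Posterior: Gamma(shape = 4.8+4 = 8.8, rate = 9.0+20.6 = 29.6).
Mode = (α−1)/β = 7.8/29.6 = 0.264.
Mean = α/β = 8.8/29.6 = 0.297.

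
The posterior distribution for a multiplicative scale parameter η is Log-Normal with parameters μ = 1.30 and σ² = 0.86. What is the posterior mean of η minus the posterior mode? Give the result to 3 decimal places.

4.088

Mode = exp(μ − σ²) = exp(0.44) = 1.553.
Mean = exp(μ + σ²/2) = exp(1.730) = 5.641.
Difference = 5.641 − 1.553 = 4.088.
Right-skewed posterior ⇒ mode < mean.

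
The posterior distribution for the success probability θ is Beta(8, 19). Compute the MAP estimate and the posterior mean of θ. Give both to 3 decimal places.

MAP = 0.280; posterior mean = 0.296

Mode = (8−1)/(8+19−2) = 7/25 = 0.280.
Mean = 8/(8+19) = 8/27 = 0.296.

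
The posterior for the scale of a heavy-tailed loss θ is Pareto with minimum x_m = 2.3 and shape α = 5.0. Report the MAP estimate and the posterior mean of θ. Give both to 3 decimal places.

MAP = 2.300; posterior mean = 2.875

The Pareto density is strictly decreasing on [x_m, ∞), so the mode is x_m = 2.300.
Mean = α·x_m/(α−1) = 5.0·2.3/4.0 = 2.875.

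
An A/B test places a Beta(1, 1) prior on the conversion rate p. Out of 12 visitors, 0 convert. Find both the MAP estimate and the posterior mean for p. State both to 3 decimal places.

Posterior: Beta(1+0, 1+12) = Beta(1, 13).
Since α = 1 ≤ 1 and β > 1, the Beta density is monotone decreasing on [0,1]; the mode is at 0.
Mean = 1/(1+13) = 0.071.

p_MAP = 0.000, E[p|data] = 0.071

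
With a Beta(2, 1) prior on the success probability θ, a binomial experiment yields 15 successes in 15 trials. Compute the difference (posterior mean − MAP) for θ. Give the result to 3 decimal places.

Posterior: Beta(2+15, 1+0) = Beta(17, 1).
Since β = 1 ≤ 1 and α > 1, the Beta density is monotone increasing on [0,1]; the mode is at 1.
Mean = 17/(17+1) = 0.944.
Difference = 0.944 − 1.000 = -0.056.
Left-skewed posterior ⇒ mean < mode.

-0.056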